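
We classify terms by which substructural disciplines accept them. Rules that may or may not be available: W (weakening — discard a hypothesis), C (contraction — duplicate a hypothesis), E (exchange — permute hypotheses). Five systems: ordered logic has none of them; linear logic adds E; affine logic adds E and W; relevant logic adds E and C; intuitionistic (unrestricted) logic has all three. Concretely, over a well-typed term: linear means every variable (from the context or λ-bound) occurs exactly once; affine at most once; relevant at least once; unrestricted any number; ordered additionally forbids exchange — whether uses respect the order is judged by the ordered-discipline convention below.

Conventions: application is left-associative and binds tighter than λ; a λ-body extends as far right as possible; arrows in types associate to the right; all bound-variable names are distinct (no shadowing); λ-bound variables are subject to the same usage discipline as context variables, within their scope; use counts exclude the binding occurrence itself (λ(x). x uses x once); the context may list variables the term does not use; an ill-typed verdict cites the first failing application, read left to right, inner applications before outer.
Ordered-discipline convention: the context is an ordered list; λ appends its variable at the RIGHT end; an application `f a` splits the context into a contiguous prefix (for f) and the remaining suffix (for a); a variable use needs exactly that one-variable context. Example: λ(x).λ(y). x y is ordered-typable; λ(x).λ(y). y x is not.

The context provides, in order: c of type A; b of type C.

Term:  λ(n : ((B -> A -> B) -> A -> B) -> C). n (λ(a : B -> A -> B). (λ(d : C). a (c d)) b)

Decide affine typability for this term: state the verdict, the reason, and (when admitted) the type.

no — not simply typable
use counts: c=1; b=1; n (bound)=1; a (bound)=1; d (bound)=1
use order (left to right): n, a, c, d, b
typing: ill-typed: non-arrow in function slot: A
across the five disciplines: ordered ✗ | linear ✗ | affine ✗ | relevant ✗ | unrestricted ✗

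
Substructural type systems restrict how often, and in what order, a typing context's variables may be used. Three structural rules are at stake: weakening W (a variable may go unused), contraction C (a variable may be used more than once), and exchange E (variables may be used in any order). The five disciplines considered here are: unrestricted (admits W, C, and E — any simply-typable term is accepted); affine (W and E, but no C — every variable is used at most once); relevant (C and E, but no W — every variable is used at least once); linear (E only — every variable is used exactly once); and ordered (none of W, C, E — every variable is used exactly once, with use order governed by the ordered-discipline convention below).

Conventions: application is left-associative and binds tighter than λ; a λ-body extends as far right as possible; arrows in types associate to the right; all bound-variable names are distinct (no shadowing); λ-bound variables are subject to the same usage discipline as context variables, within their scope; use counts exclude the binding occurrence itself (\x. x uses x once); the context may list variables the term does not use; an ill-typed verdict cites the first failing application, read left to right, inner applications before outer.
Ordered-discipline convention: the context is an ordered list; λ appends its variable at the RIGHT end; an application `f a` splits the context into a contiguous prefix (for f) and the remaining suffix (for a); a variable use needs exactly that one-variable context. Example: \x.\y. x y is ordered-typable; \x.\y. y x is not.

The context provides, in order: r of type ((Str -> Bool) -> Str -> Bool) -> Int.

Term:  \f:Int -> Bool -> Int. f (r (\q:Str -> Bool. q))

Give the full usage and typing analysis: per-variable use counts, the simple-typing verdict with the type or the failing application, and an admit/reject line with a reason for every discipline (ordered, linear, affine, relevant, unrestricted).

usage: r=1, f (λ-bound)=1, q (λ-bound)=1
use order (left to right): f, r, q
typing: the term checks, with type (Int -> Bool -> Int) -> Bool -> Int
ordered: ✗, no ordered split (uses run f, r, q)
linear: ✓, exactly-once usage across r, f, q
affine: ✓, none of r, f, q used more than once
relevant: ✓, none of r, f, q goes unused
unrestricted: ✓, typability at (Int -> Bool -> Int) -> Bool -> Int is all that's needed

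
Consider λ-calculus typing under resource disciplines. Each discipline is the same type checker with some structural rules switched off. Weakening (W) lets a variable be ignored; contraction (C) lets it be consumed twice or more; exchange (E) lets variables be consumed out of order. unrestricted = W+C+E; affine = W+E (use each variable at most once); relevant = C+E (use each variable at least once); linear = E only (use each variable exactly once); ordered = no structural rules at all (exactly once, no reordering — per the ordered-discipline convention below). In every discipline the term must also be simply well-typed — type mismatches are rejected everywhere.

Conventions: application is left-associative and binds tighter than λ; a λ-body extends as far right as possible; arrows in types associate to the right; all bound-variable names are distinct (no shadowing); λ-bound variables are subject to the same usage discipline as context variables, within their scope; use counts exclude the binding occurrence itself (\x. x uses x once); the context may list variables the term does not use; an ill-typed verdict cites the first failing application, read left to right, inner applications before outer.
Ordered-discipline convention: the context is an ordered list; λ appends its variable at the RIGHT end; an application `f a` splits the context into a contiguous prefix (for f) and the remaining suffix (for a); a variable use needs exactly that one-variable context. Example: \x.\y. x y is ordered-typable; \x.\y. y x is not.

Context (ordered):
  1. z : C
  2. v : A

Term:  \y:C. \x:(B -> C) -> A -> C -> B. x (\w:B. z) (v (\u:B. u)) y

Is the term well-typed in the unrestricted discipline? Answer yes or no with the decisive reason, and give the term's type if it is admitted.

no — a type mismatch blocks all five
use counts: z: 1, v: 1, y [bound]: 1, x [bound]: 1, w [bound]: 0, u [bound]: 1
uses in reading order: x, z, v, u, y
typing: ill-typed: non-function type A applied to an argument
all disciplines: ordered ✗ | linear ✗ | affine ✗ | relevant ✗ | unrestricted ✗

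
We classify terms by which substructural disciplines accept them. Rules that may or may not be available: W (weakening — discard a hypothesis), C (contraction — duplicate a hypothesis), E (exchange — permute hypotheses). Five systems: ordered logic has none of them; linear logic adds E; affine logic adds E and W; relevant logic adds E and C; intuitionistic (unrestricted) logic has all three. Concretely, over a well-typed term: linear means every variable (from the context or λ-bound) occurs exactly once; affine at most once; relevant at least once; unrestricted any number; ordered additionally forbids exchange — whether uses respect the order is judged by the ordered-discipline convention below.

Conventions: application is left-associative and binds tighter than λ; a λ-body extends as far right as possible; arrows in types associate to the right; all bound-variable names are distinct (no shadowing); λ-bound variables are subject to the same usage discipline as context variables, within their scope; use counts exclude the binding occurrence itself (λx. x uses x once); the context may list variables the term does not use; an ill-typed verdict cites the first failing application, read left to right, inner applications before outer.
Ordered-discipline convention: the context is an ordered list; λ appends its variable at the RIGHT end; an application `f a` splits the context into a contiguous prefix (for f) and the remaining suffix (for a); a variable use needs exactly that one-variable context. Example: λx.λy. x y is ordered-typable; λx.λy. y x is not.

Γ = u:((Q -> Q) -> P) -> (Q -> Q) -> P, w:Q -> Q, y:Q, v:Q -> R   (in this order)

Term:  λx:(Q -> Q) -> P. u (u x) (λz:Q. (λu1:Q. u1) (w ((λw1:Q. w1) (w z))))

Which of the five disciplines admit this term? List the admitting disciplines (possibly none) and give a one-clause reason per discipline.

admitting disciplines: unrestricted
use counts: u: 2×; w: 2×; y: 0×; v: 0×; x [bound]: 1×; z [bound]: 1×; u1 [bound]: 1×; w1 [bound]: 1×
uses in reading order: u, u, x, u1, w, w1, w, z
typing: the term checks, with type ((Q -> Q) -> P) -> P
ordered ✗ (needs contraction — u ×2, w ×2; needs weakening: y, v unused)
linear ✗ (needs contraction — u ×2, w ×2; needs weakening: y, v unused)
affine ✗ (needs contraction — u ×2, w ×2)
relevant ✗ (needs weakening: y, v unused)
unrestricted ✓ (simply typable at ((Q -> Q) -> P) -> P; W, C, E all held)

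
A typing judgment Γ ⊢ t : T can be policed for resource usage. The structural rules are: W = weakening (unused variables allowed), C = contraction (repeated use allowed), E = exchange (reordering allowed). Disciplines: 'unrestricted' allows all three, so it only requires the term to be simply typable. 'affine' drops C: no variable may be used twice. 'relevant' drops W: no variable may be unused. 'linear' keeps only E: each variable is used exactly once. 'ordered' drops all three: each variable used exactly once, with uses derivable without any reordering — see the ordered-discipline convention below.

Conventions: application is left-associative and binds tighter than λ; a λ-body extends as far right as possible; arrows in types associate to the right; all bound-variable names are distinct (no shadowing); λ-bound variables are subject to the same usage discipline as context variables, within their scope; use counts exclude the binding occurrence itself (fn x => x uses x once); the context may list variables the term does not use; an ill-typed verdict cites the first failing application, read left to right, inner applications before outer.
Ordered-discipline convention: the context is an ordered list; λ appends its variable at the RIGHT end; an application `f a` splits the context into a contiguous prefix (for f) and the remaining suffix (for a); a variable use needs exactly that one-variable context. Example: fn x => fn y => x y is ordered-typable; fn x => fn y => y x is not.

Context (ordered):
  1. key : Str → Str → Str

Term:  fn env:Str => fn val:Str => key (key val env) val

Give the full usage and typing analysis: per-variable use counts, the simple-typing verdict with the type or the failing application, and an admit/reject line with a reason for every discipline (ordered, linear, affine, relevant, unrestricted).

counts: key=2; env [bound]=1; val [bound]=2
order of uses: key, key, val, env, val
typing: well-typed at Str → Str → Str
ordered ✗ (repeated use of key ×2, val ×2)
linear ✗ (repeated use of key ×2, val ×2)
affine ✗ (repeated use of key ×2, val ×2)
relevant ✓ (none of key, env, val goes unused)
unrestricted ✓ (simply typable at Str → Str → Str; W, C, E all held)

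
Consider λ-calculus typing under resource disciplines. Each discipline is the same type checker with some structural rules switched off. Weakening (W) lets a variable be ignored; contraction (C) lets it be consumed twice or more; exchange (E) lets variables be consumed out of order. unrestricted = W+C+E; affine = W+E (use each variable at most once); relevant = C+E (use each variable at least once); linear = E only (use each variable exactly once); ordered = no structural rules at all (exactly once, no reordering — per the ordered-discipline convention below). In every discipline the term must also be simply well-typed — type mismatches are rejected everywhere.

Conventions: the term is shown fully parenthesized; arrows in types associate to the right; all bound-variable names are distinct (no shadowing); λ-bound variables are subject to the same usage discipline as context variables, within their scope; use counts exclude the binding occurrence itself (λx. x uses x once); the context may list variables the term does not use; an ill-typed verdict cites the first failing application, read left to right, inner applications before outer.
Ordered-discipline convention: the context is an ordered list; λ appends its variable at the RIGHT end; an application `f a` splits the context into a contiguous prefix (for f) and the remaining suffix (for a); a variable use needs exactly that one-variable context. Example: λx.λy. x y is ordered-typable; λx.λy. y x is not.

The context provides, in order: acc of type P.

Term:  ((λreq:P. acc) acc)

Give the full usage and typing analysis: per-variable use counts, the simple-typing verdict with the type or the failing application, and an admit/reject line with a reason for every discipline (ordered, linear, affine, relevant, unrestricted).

usage: acc: 2×, req (bound): 0×
use order (left to right): acc, acc
typing: ✓ — P
ordered ✗ (uses contraction: acc ×2; req never used (weakening))
linear ✗ (uses contraction: acc ×2; req never used (weakening))
affine ✗ (uses contraction: acc ×2)
relevant ✗ (req never used (weakening))
unrestricted ✓ (simply typable at P; W, C, E all held)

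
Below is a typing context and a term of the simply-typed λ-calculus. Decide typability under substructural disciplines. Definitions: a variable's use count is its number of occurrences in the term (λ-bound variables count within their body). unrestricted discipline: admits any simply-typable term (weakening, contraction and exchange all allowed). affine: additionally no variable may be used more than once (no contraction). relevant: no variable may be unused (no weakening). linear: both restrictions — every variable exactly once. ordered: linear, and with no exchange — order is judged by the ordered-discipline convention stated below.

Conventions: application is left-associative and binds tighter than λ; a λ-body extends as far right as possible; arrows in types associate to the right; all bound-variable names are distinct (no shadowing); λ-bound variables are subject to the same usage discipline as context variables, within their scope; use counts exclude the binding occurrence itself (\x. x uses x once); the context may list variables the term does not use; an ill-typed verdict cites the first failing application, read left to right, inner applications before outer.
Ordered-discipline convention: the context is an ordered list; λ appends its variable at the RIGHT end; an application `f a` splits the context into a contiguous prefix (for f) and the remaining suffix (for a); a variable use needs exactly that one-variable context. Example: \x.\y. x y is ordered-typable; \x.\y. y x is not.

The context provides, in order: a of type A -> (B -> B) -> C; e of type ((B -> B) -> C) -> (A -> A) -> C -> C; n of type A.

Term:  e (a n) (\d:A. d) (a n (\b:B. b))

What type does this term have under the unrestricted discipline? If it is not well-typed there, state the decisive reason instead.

term : C
use counts: a: 2; e: 1; n: 2; d (bound): 1; b (bound): 1
order of uses: e, a, n, d, a, n, b
typing: ✓ — C
per-discipline verdicts: ordered ✗; linear ✗; affine ✗; relevant ✓; unrestricted ✓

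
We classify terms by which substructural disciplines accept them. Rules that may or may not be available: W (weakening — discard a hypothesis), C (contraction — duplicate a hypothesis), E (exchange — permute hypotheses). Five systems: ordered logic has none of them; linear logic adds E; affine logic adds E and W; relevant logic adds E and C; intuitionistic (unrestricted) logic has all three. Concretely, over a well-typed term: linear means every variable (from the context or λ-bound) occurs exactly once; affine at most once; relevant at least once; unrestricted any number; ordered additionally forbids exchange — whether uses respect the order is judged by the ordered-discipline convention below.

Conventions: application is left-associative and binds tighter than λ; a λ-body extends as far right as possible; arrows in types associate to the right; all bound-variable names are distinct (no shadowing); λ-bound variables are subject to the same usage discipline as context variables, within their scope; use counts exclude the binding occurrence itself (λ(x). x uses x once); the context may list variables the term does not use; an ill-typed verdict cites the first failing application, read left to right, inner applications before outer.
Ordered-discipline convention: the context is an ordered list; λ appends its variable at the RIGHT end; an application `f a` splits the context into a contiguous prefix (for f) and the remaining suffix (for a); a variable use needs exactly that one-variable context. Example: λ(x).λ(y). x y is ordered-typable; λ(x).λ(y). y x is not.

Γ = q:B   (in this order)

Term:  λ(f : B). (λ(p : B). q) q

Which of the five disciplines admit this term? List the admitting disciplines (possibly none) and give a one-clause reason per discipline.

admitted by: unrestricted
variable uses: q ×2; f (λ-bound) ×0; p (λ-bound) ×0
uses in reading order: q, q
typing: well-typed — term : B → B
ordered: ✗, repeated use of q ×2; f, p never used (weakening)
linear: ✗, repeated use of q ×2; f, p never used (weakening)
affine: ✗, repeated use of q ×2
relevant: ✗, f, p never used (weakening)
unrestricted: ✓, well-typed at B → B; no restrictions here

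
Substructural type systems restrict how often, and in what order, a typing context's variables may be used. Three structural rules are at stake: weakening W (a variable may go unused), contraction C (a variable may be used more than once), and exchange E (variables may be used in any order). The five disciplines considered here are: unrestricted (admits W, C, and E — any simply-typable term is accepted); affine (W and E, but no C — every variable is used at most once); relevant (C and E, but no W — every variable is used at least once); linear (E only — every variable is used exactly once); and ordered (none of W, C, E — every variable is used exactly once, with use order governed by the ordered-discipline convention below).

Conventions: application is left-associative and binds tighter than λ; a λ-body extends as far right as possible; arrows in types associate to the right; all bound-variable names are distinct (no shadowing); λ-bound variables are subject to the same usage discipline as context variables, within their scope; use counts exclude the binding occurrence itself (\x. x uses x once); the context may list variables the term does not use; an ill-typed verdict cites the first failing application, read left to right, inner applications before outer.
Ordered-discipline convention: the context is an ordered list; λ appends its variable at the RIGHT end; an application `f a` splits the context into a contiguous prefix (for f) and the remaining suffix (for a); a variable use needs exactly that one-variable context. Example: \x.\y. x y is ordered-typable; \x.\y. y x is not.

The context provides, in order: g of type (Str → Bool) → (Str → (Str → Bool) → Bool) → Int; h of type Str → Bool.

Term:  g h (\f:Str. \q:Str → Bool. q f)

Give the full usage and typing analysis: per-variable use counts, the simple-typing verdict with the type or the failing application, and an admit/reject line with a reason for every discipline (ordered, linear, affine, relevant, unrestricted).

usage: g: 1×; h: 1×; f (bound): 1×; q (bound): 1×
order of uses: g, h, q, f
typing: ✓ — Int
ordered ✗ (no ordered split (uses run g, h, q, f))
linear ✓ (g, h, f, q: one use apiece)
affine ✓ (none of g, h, f, q used more than once)
relevant ✓ (g, h, f, q: all used, weakening unneeded)
unrestricted ✓ (typability at Int is all that's needed)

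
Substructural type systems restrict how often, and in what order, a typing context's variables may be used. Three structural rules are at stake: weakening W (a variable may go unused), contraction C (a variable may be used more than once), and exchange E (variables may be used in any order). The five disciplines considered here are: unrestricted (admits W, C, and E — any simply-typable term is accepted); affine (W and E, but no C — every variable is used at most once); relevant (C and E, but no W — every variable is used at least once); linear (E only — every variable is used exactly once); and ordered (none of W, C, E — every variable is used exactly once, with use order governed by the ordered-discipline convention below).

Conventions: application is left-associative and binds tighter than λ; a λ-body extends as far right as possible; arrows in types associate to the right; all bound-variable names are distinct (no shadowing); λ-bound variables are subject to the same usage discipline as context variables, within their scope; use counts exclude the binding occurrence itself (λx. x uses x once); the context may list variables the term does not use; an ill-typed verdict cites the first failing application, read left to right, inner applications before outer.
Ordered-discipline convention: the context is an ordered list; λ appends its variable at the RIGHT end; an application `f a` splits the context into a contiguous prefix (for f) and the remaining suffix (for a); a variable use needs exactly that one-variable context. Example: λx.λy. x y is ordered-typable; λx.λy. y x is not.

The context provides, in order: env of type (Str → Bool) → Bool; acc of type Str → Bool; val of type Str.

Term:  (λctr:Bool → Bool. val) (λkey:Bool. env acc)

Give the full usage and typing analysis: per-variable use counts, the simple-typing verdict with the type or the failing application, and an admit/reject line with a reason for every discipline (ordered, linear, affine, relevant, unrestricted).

variable uses: env: 1×, acc: 1×, val: 1×, ctr [bound]: 0×, key [bound]: 0×
order of uses: val, env, acc
typing: well-typed at Str
ordered ✗ (needs weakening: ctr, key unused)
linear ✗ (needs weakening: ctr, key unused)
affine ✓ (none of env, acc, val, ctr, key used more than once)
relevant ✗ (needs weakening: ctr, key unused)
unrestricted ✓ (simply typable at Str; W, C, E all held)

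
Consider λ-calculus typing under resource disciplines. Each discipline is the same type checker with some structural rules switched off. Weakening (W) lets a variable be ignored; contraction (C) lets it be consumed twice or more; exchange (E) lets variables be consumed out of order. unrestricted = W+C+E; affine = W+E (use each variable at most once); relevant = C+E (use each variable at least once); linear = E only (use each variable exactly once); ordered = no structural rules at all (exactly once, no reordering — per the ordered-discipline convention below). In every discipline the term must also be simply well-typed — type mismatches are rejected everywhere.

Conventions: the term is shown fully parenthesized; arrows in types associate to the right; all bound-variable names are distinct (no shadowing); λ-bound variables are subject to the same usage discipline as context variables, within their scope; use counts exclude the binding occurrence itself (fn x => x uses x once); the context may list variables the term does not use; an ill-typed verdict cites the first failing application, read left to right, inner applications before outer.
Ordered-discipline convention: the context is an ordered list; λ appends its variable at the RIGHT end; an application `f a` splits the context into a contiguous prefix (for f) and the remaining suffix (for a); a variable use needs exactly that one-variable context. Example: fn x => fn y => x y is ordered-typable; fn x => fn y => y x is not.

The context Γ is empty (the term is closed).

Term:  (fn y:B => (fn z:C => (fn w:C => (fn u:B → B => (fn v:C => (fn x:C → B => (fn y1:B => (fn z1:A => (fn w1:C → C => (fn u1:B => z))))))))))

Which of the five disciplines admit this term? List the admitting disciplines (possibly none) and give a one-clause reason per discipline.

admitted by: affine, unrestricted
use counts: y [bound]: 0×; z [bound]: 1×; w [bound]: 0×; u [bound]: 0×; v [bound]: 0×; x [bound]: 0×; y1 [bound]: 0×; z1 [bound]: 0×; w1 [bound]: 0×; u1 [bound]: 0×
order of uses: z
typing: ✓ — B → C → C → (B → B) → C → (C → B) → B → A → (C → C) → B → C
ordered: ✗, unused: y, w, u, v, x, y1, z1, w1, u1 — weakening required
linear: ✗, unused: y, w, u, v, x, y1, z1, w1, u1 — weakening required
affine: ✓, y, z, w, u, v, x, y1, z1, w1, u1: no repeats, contraction unneeded
relevant: ✗, unused: y, w, u, v, x, y1, z1, w1, u1 — weakening required
unrestricted: ✓, typability at B → C → C → (B → B) → C → (C → B) → B → A → (C → C) → B → C is all that's needed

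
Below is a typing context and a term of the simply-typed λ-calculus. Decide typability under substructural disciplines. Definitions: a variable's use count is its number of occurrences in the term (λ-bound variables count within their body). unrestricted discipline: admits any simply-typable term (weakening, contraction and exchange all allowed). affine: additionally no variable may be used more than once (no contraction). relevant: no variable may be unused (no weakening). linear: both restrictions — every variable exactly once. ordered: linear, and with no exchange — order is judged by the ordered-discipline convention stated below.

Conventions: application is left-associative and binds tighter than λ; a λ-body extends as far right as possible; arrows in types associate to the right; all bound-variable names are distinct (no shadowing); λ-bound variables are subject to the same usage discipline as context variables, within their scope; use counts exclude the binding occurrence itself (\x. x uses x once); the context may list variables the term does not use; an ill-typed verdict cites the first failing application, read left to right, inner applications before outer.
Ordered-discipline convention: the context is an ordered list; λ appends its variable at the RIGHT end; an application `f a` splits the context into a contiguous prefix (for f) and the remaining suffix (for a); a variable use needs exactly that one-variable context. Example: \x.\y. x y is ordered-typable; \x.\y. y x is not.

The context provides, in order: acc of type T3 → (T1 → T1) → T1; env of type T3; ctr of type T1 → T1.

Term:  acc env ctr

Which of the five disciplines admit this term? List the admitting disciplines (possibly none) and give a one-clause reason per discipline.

admitted in: ordered, linear, affine, relevant, unrestricted
use counts: acc: 1; env: 1; ctr: 1
order of uses: acc, env, ctr
typing: well-typed — term : T1
ordered: ✓ — one use each (acc, env, ctr); ordered split holds
linear: ✓ — acc, env, ctr: one use apiece
affine: ✓ — no duplicate uses among acc, env, ctr
relevant: ✓ — acc, env, ctr: all used, weakening unneeded
unrestricted: ✓ — simply typable at T1; W, C, E all held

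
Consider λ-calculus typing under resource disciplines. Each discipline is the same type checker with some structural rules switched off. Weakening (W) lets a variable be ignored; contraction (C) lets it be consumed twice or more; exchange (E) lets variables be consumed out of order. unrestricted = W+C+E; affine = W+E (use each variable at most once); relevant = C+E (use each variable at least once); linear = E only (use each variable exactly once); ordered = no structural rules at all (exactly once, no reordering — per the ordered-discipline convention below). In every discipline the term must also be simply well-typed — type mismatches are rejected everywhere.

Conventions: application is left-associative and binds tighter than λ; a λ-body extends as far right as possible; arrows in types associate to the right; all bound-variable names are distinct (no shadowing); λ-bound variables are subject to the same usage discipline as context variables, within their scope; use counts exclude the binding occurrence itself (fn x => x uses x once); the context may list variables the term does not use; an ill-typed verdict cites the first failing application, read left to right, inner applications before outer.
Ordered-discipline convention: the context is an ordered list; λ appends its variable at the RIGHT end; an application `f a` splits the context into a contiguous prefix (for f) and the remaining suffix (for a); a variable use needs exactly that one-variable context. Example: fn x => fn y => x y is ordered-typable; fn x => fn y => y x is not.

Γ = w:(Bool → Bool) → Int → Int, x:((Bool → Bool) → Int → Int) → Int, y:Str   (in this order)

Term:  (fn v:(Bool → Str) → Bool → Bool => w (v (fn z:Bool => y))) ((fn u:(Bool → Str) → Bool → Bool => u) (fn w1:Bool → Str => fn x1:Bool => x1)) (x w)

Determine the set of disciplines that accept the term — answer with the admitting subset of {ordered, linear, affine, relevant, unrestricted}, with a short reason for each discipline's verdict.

accepted by: unrestricted
usage: w ×2; x ×1; y ×1; v [bound] ×1; z [bound] ×0; u [bound] ×1; w1 [bound] ×0; x1 [bound] ×1
uses in reading order: w, v, y, u, x1, x, w
typing: ✓ — Int
ordered: ✗, repeated use of w ×2; z, w1 left unused
linear: ✗, repeated use of w ×2; z, w1 left unused
affine: ✗, repeated use of w ×2
relevant: ✗, z, w1 left unused
unrestricted: ✓, type-checks (Int) and nothing is barred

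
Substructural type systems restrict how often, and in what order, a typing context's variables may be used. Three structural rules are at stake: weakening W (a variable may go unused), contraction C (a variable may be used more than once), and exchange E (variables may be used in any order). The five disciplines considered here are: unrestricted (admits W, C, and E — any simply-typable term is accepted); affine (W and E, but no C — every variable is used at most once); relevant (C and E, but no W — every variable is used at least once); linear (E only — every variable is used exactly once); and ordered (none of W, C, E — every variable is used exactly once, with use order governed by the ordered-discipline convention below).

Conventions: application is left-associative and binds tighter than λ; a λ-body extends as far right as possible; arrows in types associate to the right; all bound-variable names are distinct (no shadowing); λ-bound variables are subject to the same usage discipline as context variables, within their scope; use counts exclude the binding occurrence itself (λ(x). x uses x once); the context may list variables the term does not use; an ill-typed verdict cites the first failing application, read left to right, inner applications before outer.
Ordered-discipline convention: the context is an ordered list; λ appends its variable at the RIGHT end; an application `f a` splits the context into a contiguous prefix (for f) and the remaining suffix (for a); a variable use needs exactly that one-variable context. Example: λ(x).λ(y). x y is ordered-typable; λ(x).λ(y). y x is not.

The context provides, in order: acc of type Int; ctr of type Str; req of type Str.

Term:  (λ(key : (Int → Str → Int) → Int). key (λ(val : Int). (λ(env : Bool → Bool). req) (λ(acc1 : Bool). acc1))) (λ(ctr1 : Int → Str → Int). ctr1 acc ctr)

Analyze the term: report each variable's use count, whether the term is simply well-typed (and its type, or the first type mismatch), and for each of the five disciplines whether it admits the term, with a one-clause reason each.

usage: acc: 1; ctr: 1; req: 1; key (λ-bound): 1; val (λ-bound): 0; env (λ-bound): 0; acc1 (λ-bound): 1; ctr1 (λ-bound): 1
uses in reading order: key, req, acc1, ctr1, acc, ctr
typing: ill-typed: argument of type Int → Str where Int → Str → Int is required
ordered: ✗, the type mismatch rejects it
linear: ✗, not simply typable
affine: ✗, fails simple typing
relevant: ✗, a type mismatch blocks all five
unrestricted: ✗, the type mismatch rejects it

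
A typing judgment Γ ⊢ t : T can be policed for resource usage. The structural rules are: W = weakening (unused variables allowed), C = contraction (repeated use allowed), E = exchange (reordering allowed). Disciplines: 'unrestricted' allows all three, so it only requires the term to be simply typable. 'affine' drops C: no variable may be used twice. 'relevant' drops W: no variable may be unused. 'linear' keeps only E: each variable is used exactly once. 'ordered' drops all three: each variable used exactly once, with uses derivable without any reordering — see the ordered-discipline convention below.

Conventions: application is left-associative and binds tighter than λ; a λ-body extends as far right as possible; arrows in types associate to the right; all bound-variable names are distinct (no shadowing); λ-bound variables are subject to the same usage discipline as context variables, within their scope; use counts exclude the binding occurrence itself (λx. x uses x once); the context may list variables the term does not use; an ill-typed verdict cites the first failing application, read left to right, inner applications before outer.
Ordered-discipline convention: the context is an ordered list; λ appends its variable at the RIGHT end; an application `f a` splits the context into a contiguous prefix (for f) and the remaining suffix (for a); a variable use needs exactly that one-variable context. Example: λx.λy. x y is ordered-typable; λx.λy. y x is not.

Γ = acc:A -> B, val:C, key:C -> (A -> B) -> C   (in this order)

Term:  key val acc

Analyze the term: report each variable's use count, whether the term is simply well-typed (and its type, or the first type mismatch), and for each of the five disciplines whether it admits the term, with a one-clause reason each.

variable uses: acc: 1×; val: 1×; key: 1×
uses in reading order: key, val, acc
typing: ✓ — C
ordered: ✗, use order key, val, acc needs exchange
linear: ✓, single use per variable (acc, val, key)
affine: ✓, none of acc, val, key used more than once
relevant: ✓, at least one use each (acc, val, key)
unrestricted: ✓, simply typable at C; W, C, E all held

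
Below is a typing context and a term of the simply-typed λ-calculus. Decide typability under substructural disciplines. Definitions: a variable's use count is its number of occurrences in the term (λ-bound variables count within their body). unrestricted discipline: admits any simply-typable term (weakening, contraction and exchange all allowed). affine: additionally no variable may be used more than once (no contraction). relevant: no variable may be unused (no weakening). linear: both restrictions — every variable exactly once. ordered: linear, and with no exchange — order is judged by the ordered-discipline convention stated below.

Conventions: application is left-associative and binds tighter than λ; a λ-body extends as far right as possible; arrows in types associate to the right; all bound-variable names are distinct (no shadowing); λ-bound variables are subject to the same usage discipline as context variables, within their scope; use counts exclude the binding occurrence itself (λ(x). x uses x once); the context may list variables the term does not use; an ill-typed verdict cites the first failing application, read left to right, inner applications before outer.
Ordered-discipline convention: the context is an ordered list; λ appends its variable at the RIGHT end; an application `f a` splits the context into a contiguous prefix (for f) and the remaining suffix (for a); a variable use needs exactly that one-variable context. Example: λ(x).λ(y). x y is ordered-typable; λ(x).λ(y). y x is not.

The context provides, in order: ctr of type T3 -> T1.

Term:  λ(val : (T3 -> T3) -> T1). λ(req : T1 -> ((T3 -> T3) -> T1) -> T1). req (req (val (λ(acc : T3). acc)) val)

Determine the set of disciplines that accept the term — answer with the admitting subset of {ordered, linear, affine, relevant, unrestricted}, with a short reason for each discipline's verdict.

admitted in: unrestricted
usage: ctr ×0, val [bound] ×2, req [bound] ×2, acc [bound] ×1
order of uses: req, req, val, acc, val
typing: the term checks, with type ((T3 -> T3) -> T1) -> (T1 -> ((T3 -> T3) -> T1) -> T1) -> ((T3 -> T3) -> T1) -> T1
ordered ✗ (repeated use of val ×2, req ×2; ctr never used (weakening))
linear ✗ (repeated use of val ×2, req ×2; ctr never used (weakening))
affine ✗ (repeated use of val ×2, req ×2)
relevant ✗ (ctr never used (weakening))
unrestricted ✓ (type-checks (((T3 -> T3) -> T1) -> (T1 -> ((T3 -> T3) -> T1) -> T1) -> ((T3 -> T3) -> T1) -> T1) and nothing is barred)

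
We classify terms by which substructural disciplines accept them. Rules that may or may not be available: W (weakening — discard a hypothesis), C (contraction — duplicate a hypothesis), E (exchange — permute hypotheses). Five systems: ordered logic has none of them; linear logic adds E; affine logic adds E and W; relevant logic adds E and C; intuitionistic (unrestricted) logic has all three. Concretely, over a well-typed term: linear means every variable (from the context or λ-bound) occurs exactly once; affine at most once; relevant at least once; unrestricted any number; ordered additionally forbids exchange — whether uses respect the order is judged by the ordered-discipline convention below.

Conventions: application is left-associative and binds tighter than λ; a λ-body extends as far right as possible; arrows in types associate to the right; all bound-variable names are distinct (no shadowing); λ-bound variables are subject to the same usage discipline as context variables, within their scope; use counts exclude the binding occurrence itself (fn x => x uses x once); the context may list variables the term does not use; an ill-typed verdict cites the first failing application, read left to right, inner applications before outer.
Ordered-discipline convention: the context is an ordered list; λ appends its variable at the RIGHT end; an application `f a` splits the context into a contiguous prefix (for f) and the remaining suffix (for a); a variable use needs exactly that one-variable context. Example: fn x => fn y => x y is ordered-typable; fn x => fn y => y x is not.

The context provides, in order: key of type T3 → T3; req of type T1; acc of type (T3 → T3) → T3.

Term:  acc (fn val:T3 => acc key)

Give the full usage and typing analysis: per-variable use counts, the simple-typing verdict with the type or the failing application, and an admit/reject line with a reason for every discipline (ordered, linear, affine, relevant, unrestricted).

use counts: key ×1; req ×0; acc ×2; val (λ-bound) ×0
uses in reading order: acc, acc, key
typing: the term checks, with type T3
ordered: ✗, repeated use of acc ×2; needs weakening: req, val unused
linear: ✗, repeated use of acc ×2; needs weakening: req, val unused
affine: ✗, repeated use of acc ×2
relevant: ✗, needs weakening: req, val unused
unrestricted: ✓, simply typable at T3; W, C, E all held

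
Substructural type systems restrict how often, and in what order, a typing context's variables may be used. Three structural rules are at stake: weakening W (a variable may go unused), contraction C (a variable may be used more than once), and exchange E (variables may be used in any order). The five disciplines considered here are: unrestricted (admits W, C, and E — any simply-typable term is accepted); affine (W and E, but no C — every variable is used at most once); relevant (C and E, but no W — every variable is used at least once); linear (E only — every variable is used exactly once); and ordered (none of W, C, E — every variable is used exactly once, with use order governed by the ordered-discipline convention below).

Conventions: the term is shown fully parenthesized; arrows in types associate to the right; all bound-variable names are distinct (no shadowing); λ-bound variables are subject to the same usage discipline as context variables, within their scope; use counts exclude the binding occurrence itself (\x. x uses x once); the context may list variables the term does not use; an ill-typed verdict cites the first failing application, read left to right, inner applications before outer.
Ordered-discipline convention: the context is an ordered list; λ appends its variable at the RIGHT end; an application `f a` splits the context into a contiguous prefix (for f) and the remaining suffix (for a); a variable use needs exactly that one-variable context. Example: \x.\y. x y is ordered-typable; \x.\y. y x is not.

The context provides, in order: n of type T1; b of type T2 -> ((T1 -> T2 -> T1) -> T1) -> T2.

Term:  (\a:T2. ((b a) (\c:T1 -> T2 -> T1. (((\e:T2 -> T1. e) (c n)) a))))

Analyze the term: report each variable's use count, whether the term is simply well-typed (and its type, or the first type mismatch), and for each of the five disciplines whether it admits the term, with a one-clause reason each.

variable uses: n: 1, b: 1, a [bound]: 2, c [bound]: 1, e [bound]: 1
left-to-right use order: b, a, e, c, n, a
typing: the term checks, with type T2 -> T2
ordered: ✗, repeated use of a ×2
linear: ✗, repeated use of a ×2
affine: ✗, repeated use of a ×2
relevant: ✓, every one of n, b, a, c, e appears
unrestricted: ✓, typability at T2 -> T2 is all that's needed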